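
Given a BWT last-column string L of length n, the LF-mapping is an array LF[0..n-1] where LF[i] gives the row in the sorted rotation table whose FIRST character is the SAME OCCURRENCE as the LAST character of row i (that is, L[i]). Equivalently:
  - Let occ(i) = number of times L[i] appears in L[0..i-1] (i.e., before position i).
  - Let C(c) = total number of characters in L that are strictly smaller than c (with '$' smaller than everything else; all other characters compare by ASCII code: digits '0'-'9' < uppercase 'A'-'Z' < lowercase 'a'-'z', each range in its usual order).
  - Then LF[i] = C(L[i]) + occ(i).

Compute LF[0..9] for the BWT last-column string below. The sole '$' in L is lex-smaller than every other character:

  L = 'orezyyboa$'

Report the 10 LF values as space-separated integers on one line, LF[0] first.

Char counts: '$':1, 'a':1, 'b':1, 'e':1, 'o':2, 'r':1, 'y':2, 'z':1
C (first-col start): C('$')=0, C('a')=1, C('b')=2, C('e')=3, C('o')=4, C('r')=6, C('y')=7, C('z')=9
L[0]='o': occ=0, LF[0]=C('o')+0=4+0=4
L[1]='r': occ=0, LF[1]=C('r')+0=6+0=6
L[2]='e': occ=0, LF[2]=C('e')+0=3+0=3
L[3]='z': occ=0, LF[3]=C('z')+0=9+0=9
L[4]='y': occ=0, LF[4]=C('y')+0=7+0=7
L[5]='y': occ=1, LF[5]=C('y')+1=7+1=8
L[6]='b': occ=0, LF[6]=C('b')+0=2+0=2
L[7]='o': occ=1, LF[7]=C('o')+1=4+1=5
L[8]='a': occ=0, LF[8]=C('a')+0=1+0=1
L[9]='$': occ=0, LF[9]=C('$')+0=0+0=0

Answer: 4 6 3 9 7 8 2 5 1 0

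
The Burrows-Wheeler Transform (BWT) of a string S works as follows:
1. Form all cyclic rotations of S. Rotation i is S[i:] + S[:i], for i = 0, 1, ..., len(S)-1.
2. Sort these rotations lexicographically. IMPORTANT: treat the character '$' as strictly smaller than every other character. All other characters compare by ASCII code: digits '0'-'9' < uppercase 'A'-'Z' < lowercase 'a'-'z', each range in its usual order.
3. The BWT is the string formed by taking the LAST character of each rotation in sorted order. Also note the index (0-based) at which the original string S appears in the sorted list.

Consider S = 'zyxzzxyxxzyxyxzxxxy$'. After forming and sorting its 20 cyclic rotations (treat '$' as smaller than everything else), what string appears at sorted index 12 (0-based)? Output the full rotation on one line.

All 20 rotations (rotation i = S[i:]+S[:i]):
  rot[0] = zyxzzxyxxzyxyxzxxxy$
  rot[1] = yxzzxyxxzyxyxzxxxy$z
  rot[2] = xzzxyxxzyxyxzxxxy$zy
  rot[3] = zzxyxxzyxyxzxxxy$zyx
  rot[4] = zxyxxzyxyxzxxxy$zyxz
  rot[5] = xyxxzyxyxzxxxy$zyxzz
  rot[6] = yxxzyxyxzxxxy$zyxzzx
  rot[7] = xxzyxyxzxxxy$zyxzzxy
  rot[8] = xzyxyxzxxxy$zyxzzxyx
  rot[9] = zyxyxzxxxy$zyxzzxyxx
  rot[10] = yxyxzxxxy$zyxzzxyxxz
  rot[11] = xyxzxxxy$zyxzzxyxxzy
  rot[12] = yxzxxxy$zyxzzxyxxzyx
  rot[13] = xzxxxy$zyxzzxyxxzyxy
  rot[14] = zxxxy$zyxzzxyxxzyxyx
  rot[15] = xxxy$zyxzzxyxxzyxyxz
  rot[16] = xxy$zyxzzxyxxzyxyxzx
  rot[17] = xy$zyxzzxyxxzyxyxzxx
  rot[18] = y$zyxzzxyxxzyxyxzxxx
  rot[19] = $zyxzzxyxxzyxyxzxxxy
Sorted (with $ < everything):
  sorted[0] = $zyxzzxyxxzyxyxzxxxy
  sorted[1] = xxxy$zyxzzxyxxzyxyxz
  sorted[2] = xxy$zyxzzxyxxzyxyxzx
  sorted[3] = xxzyxyxzxxxy$zyxzzxy
  sorted[4] = xy$zyxzzxyxxzyxyxzxx
  sorted[5] = xyxxzyxyxzxxxy$zyxzz
  sorted[6] = xyxzxxxy$zyxzzxyxxzy
  sorted[7] = xzxxxy$zyxzzxyxxzyxy
  sorted[8] = xzyxyxzxxxy$zyxzzxyx
  sorted[9] = xzzxyxxzyxyxzxxxy$zy
  sorted[10] = y$zyxzzxyxxzyxyxzxxx
  sorted[11] = yxxzyxyxzxxxy$zyxzzx
  sorted[12] = yxyxzxxxy$zyxzzxyxxz
  sorted[13] = yxzxxxy$zyxzzxyxxzyx
  sorted[14] = yxzzxyxxzyxyxzxxxy$z
  sorted[15] = zxxxy$zyxzzxyxxzyxyx
  sorted[16] = zxyxxzyxyxzxxxy$zyxz
  sorted[17] = zyxyxzxxxy$zyxzzxyxx
  sorted[18] = zyxzzxyxxzyxyxzxxxy$
  sorted[19] = zzxyxxzyxyxzxxxy$zyx
sorted[12] = yxyxzxxxy$zyxzzxyxxz

Answer: yxyxzxxxy$zyxzzxyxxz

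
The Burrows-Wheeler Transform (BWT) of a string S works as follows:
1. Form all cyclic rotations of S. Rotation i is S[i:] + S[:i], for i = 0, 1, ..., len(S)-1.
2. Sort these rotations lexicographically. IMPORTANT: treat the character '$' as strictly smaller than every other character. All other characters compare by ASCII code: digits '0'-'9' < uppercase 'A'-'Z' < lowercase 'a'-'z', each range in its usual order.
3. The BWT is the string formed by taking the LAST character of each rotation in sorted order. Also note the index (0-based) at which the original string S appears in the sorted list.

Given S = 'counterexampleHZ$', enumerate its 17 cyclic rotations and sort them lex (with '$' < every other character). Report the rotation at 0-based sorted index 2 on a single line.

Answer: Z$counterexampleH

Derivation:
All 17 rotations (rotation i = S[i:]+S[:i]):
  rot[0] = counterexampleHZ$
  rot[1] = ounterexampleHZ$c
  rot[2] = unterexampleHZ$co
  rot[3] = nterexampleHZ$cou
  rot[4] = terexampleHZ$coun
  rot[5] = erexampleHZ$count
  rot[6] = rexampleHZ$counte
  rot[7] = exampleHZ$counter
  rot[8] = xampleHZ$countere
  rot[9] = ampleHZ$counterex
  rot[10] = mpleHZ$counterexa
  rot[11] = pleHZ$counterexam
  rot[12] = leHZ$counterexamp
  rot[13] = eHZ$counterexampl
  rot[14] = HZ$counterexample
  rot[15] = Z$counterexampleH
  rot[16] = $counterexampleHZ
Sorted (with $ < everything):
  sorted[0] = $counterexampleHZ
  sorted[1] = HZ$counterexample
  sorted[2] = Z$counterexampleH
  sorted[3] = ampleHZ$counterex
  sorted[4] = counterexampleHZ$
  sorted[5] = eHZ$counterexampl
  sorted[6] = erexampleHZ$count
  sorted[7] = exampleHZ$counter
  sorted[8] = leHZ$counterexamp
  sorted[9] = mpleHZ$counterexa
  sorted[10] = nterexampleHZ$cou
  sorted[11] = ounterexampleHZ$c
  sorted[12] = pleHZ$counterexam
  sorted[13] = rexampleHZ$counte
  sorted[14] = terexampleHZ$coun
  sorted[15] = unterexampleHZ$co
  sorted[16] = xampleHZ$countere
sorted[2] = Z$counterexampleH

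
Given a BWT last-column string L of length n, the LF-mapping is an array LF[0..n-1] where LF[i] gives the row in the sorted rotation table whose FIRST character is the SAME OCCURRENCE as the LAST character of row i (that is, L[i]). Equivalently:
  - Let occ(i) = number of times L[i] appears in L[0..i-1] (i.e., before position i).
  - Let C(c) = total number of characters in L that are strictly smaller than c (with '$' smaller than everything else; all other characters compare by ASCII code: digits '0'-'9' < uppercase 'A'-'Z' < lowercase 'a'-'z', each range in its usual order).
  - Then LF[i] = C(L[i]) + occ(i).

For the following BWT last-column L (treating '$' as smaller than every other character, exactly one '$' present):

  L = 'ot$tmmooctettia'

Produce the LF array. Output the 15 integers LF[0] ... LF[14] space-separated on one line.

Char counts: '$':1, 'a':1, 'c':1, 'e':1, 'i':1, 'm':2, 'o':3, 't':5
C (first-col start): C('$')=0, C('a')=1, C('c')=2, C('e')=3, C('i')=4, C('m')=5, C('o')=7, C('t')=10
L[0]='o': occ=0, LF[0]=C('o')+0=7+0=7
L[1]='t': occ=0, LF[1]=C('t')+0=10+0=10
L[2]='$': occ=0, LF[2]=C('$')+0=0+0=0
L[3]='t': occ=1, LF[3]=C('t')+1=10+1=11
L[4]='m': occ=0, LF[4]=C('m')+0=5+0=5
L[5]='m': occ=1, LF[5]=C('m')+1=5+1=6
L[6]='o': occ=1, LF[6]=C('o')+1=7+1=8
L[7]='o': occ=2, LF[7]=C('o')+2=7+2=9
L[8]='c': occ=0, LF[8]=C('c')+0=2+0=2
L[9]='t': occ=2, LF[9]=C('t')+2=10+2=12
L[10]='e': occ=0, LF[10]=C('e')+0=3+0=3
L[11]='t': occ=3, LF[11]=C('t')+3=10+3=13
L[12]='t': occ=4, LF[12]=C('t')+4=10+4=14
L[13]='i': occ=0, LF[13]=C('i')+0=4+0=4
L[14]='a': occ=0, LF[14]=C('a')+0=1+0=1

Answer: 7 10 0 11 5 6 8 9 2 12 3 13 14 4 1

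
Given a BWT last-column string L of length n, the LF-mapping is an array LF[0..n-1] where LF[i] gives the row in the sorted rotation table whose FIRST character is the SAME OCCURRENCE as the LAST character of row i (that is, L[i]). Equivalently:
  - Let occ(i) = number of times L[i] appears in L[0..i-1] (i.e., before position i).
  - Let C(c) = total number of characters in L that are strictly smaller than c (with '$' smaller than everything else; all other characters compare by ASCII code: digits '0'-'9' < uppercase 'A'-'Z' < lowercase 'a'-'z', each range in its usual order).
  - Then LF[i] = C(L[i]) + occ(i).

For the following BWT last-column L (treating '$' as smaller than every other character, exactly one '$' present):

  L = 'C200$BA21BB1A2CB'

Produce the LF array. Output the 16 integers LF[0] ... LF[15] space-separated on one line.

Answer: 14 5 1 2 0 10 8 6 3 11 12 4 9 7 15 13

Derivation:
Char counts: '$':1, '0':2, '1':2, '2':3, 'A':2, 'B':4, 'C':2
C (first-col start): C('$')=0, C('0')=1, C('1')=3, C('2')=5, C('A')=8, C('B')=10, C('C')=14
L[0]='C': occ=0, LF[0]=C('C')+0=14+0=14
L[1]='2': occ=0, LF[1]=C('2')+0=5+0=5
L[2]='0': occ=0, LF[2]=C('0')+0=1+0=1
L[3]='0': occ=1, LF[3]=C('0')+1=1+1=2
L[4]='$': occ=0, LF[4]=C('$')+0=0+0=0
L[5]='B': occ=0, LF[5]=C('B')+0=10+0=10
L[6]='A': occ=0, LF[6]=C('A')+0=8+0=8
L[7]='2': occ=1, LF[7]=C('2')+1=5+1=6
L[8]='1': occ=0, LF[8]=C('1')+0=3+0=3
L[9]='B': occ=1, LF[9]=C('B')+1=10+1=11
L[10]='B': occ=2, LF[10]=C('B')+2=10+2=12
L[11]='1': occ=1, LF[11]=C('1')+1=3+1=4
L[12]='A': occ=1, LF[12]=C('A')+1=8+1=9
L[13]='2': occ=2, LF[13]=C('2')+2=5+2=7
L[14]='C': occ=1, LF[14]=C('C')+1=14+1=15
L[15]='B': occ=3, LF[15]=C('B')+3=10+3=13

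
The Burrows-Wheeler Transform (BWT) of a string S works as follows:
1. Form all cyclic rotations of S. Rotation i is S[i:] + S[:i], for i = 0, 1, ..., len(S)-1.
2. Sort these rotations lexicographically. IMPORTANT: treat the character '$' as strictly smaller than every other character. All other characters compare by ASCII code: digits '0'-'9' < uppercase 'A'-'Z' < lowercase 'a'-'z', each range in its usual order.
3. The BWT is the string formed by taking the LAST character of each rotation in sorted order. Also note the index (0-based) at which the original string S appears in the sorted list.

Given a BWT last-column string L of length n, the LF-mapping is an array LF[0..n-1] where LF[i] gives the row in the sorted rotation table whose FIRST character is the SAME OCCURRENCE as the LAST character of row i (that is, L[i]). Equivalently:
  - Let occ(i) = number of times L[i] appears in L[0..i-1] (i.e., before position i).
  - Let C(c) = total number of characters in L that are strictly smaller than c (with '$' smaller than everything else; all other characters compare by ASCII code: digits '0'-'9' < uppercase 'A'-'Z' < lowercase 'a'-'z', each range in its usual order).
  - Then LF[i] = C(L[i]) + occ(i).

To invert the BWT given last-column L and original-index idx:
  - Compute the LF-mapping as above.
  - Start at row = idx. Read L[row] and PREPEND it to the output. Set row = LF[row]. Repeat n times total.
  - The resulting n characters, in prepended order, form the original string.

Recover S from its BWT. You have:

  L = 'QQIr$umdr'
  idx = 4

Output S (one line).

LF mapping: 2 3 1 6 0 8 5 4 7
Walk LF starting at row 4, prepending L[row]:
  step 1: row=4, L[4]='$', prepend. Next row=LF[4]=0
  step 2: row=0, L[0]='Q', prepend. Next row=LF[0]=2
  step 3: row=2, L[2]='I', prepend. Next row=LF[2]=1
  step 4: row=1, L[1]='Q', prepend. Next row=LF[1]=3
  step 5: row=3, L[3]='r', prepend. Next row=LF[3]=6
  step 6: row=6, L[6]='m', prepend. Next row=LF[6]=5
  step 7: row=5, L[5]='u', prepend. Next row=LF[5]=8
  step 8: row=8, L[8]='r', prepend. Next row=LF[8]=7
  step 9: row=7, L[7]='d', prepend. Next row=LF[7]=4
Reversed output: drumrQIQ$

Answer: drumrQIQ$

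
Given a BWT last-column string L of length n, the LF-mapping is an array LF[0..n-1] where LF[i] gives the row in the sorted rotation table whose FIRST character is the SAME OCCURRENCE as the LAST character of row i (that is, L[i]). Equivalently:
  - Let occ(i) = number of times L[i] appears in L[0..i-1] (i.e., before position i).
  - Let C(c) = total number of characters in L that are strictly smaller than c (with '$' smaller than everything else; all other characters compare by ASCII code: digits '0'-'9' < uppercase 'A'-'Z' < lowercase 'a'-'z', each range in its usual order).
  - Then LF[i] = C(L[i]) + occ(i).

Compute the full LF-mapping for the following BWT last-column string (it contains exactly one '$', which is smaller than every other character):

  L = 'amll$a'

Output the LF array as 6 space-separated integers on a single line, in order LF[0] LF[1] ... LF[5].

Char counts: '$':1, 'a':2, 'l':2, 'm':1
C (first-col start): C('$')=0, C('a')=1, C('l')=3, C('m')=5
L[0]='a': occ=0, LF[0]=C('a')+0=1+0=1
L[1]='m': occ=0, LF[1]=C('m')+0=5+0=5
L[2]='l': occ=0, LF[2]=C('l')+0=3+0=3
L[3]='l': occ=1, LF[3]=C('l')+1=3+1=4
L[4]='$': occ=0, LF[4]=C('$')+0=0+0=0
L[5]='a': occ=1, LF[5]=C('a')+1=1+1=2

Answer: 1 5 3 4 0 2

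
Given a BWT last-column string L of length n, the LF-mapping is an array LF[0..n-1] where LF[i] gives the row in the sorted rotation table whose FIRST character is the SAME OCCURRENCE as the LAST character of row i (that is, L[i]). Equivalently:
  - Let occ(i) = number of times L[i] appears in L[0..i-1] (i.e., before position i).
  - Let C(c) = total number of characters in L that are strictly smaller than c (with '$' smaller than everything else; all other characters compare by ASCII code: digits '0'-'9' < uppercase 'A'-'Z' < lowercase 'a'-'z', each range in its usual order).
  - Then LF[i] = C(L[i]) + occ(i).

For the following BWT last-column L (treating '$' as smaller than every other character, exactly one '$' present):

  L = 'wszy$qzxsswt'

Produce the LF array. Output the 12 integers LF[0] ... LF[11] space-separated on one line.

Answer: 6 2 10 9 0 1 11 8 3 4 7 5

Derivation:
Char counts: '$':1, 'q':1, 's':3, 't':1, 'w':2, 'x':1, 'y':1, 'z':2
C (first-col start): C('$')=0, C('q')=1, C('s')=2, C('t')=5, C('w')=6, C('x')=8, C('y')=9, C('z')=10
L[0]='w': occ=0, LF[0]=C('w')+0=6+0=6
L[1]='s': occ=0, LF[1]=C('s')+0=2+0=2
L[2]='z': occ=0, LF[2]=C('z')+0=10+0=10
L[3]='y': occ=0, LF[3]=C('y')+0=9+0=9
L[4]='$': occ=0, LF[4]=C('$')+0=0+0=0
L[5]='q': occ=0, LF[5]=C('q')+0=1+0=1
L[6]='z': occ=1, LF[6]=C('z')+1=10+1=11
L[7]='x': occ=0, LF[7]=C('x')+0=8+0=8
L[8]='s': occ=1, LF[8]=C('s')+1=2+1=3
L[9]='s': occ=2, LF[9]=C('s')+2=2+2=4
L[10]='w': occ=1, LF[10]=C('w')+1=6+1=7
L[11]='t': occ=0, LF[11]=C('t')+0=5+0=5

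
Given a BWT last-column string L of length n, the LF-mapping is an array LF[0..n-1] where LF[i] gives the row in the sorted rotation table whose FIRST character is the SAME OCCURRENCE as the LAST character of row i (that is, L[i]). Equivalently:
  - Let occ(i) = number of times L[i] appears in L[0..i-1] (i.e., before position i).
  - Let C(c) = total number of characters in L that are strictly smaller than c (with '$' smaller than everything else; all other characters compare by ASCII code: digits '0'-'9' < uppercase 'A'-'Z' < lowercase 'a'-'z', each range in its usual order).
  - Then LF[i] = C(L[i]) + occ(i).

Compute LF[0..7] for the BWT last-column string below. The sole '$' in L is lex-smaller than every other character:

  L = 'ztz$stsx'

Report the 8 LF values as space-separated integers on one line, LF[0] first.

Answer: 6 3 7 0 1 4 2 5

Derivation:
Char counts: '$':1, 's':2, 't':2, 'x':1, 'z':2
C (first-col start): C('$')=0, C('s')=1, C('t')=3, C('x')=5, C('z')=6
L[0]='z': occ=0, LF[0]=C('z')+0=6+0=6
L[1]='t': occ=0, LF[1]=C('t')+0=3+0=3
L[2]='z': occ=1, LF[2]=C('z')+1=6+1=7
L[3]='$': occ=0, LF[3]=C('$')+0=0+0=0
L[4]='s': occ=0, LF[4]=C('s')+0=1+0=1
L[5]='t': occ=1, LF[5]=C('t')+1=3+1=4
L[6]='s': occ=1, LF[6]=C('s')+1=1+1=2
L[7]='x': occ=0, LF[7]=C('x')+0=5+0=5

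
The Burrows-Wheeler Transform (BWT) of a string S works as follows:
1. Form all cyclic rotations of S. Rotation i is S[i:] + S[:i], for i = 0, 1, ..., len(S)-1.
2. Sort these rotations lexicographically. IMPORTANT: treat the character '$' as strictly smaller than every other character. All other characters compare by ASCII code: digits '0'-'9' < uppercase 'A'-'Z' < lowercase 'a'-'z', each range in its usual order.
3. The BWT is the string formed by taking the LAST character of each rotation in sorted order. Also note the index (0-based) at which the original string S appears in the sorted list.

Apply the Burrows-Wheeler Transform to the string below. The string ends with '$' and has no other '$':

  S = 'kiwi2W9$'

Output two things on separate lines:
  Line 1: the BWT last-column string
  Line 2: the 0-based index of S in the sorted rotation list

Answer: 9iW2wk$i
6

Derivation:
All 8 rotations (rotation i = S[i:]+S[:i]):
  rot[0] = kiwi2W9$
  rot[1] = iwi2W9$k
  rot[2] = wi2W9$ki
  rot[3] = i2W9$kiw
  rot[4] = 2W9$kiwi
  rot[5] = W9$kiwi2
  rot[6] = 9$kiwi2W
  rot[7] = $kiwi2W9
Sorted (with $ < everything):
  sorted[0] = $kiwi2W9  (last char: '9')
  sorted[1] = 2W9$kiwi  (last char: 'i')
  sorted[2] = 9$kiwi2W  (last char: 'W')
  sorted[3] = W9$kiwi2  (last char: '2')
  sorted[4] = i2W9$kiw  (last char: 'w')
  sorted[5] = iwi2W9$k  (last char: 'k')
  sorted[6] = kiwi2W9$  (last char: '$')
  sorted[7] = wi2W9$ki  (last char: 'i')
Last column: 9iW2wk$i
Original string S is at sorted index 6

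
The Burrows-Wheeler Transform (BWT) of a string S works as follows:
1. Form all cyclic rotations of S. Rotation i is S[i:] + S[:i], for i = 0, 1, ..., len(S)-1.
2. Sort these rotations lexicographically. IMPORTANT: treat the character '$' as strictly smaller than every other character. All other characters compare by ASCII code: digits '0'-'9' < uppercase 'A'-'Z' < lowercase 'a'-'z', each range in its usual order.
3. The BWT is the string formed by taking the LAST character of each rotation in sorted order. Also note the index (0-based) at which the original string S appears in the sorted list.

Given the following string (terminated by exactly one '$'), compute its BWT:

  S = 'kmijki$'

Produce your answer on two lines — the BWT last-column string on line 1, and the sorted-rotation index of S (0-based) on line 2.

Answer: ikmij$k
5

Derivation:
All 7 rotations (rotation i = S[i:]+S[:i]):
  rot[0] = kmijki$
  rot[1] = mijki$k
  rot[2] = ijki$km
  rot[3] = jki$kmi
  rot[4] = ki$kmij
  rot[5] = i$kmijk
  rot[6] = $kmijki
Sorted (with $ < everything):
  sorted[0] = $kmijki  (last char: 'i')
  sorted[1] = i$kmijk  (last char: 'k')
  sorted[2] = ijki$km  (last char: 'm')
  sorted[3] = jki$kmi  (last char: 'i')
  sorted[4] = ki$kmij  (last char: 'j')
  sorted[5] = kmijki$  (last char: '$')
  sorted[6] = mijki$k  (last char: 'k')
Last column: ikmij$k
Original string S is at sorted index 5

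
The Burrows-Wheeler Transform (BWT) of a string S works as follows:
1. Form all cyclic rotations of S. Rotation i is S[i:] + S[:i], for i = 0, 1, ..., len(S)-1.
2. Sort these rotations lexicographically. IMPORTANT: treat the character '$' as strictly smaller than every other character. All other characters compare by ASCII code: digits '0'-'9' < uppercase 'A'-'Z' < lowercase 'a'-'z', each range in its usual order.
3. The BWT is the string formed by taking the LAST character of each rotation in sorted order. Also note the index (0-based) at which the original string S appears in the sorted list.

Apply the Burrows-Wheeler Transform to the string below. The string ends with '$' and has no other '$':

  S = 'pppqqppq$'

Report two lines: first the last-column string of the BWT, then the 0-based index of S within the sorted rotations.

Answer: q$qppppqp
1

Derivation:
All 9 rotations (rotation i = S[i:]+S[:i]):
  rot[0] = pppqqppq$
  rot[1] = ppqqppq$p
  rot[2] = pqqppq$pp
  rot[3] = qqppq$ppp
  rot[4] = qppq$pppq
  rot[5] = ppq$pppqq
  rot[6] = pq$pppqqp
  rot[7] = q$pppqqpp
  rot[8] = $pppqqppq
Sorted (with $ < everything):
  sorted[0] = $pppqqppq  (last char: 'q')
  sorted[1] = pppqqppq$  (last char: '$')
  sorted[2] = ppq$pppqq  (last char: 'q')
  sorted[3] = ppqqppq$p  (last char: 'p')
  sorted[4] = pq$pppqqp  (last char: 'p')
  sorted[5] = pqqppq$pp  (last char: 'p')
  sorted[6] = q$pppqqpp  (last char: 'p')
  sorted[7] = qppq$pppq  (last char: 'q')
  sorted[8] = qqppq$ppp  (last char: 'p')
Last column: q$qppppqp
Original string S is at sorted index 1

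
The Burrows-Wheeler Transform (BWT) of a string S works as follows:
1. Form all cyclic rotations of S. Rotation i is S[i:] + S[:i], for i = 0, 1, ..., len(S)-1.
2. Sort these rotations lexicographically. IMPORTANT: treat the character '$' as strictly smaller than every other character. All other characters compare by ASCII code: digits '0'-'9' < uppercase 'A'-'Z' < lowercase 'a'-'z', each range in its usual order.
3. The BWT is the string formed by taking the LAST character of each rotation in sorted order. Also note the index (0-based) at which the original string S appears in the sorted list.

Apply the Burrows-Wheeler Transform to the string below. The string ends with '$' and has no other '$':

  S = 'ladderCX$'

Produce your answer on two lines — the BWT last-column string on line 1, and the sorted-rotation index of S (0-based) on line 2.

All 9 rotations (rotation i = S[i:]+S[:i]):
  rot[0] = ladderCX$
  rot[1] = adderCX$l
  rot[2] = dderCX$la
  rot[3] = derCX$lad
  rot[4] = erCX$ladd
  rot[5] = rCX$ladde
  rot[6] = CX$ladder
  rot[7] = X$ladderC
  rot[8] = $ladderCX
Sorted (with $ < everything):
  sorted[0] = $ladderCX  (last char: 'X')
  sorted[1] = CX$ladder  (last char: 'r')
  sorted[2] = X$ladderC  (last char: 'C')
  sorted[3] = adderCX$l  (last char: 'l')
  sorted[4] = dderCX$la  (last char: 'a')
  sorted[5] = derCX$lad  (last char: 'd')
  sorted[6] = erCX$ladd  (last char: 'd')
  sorted[7] = ladderCX$  (last char: '$')
  sorted[8] = rCX$ladde  (last char: 'e')
Last column: XrCladd$e
Original string S is at sorted index 7

Answer: XrCladd$e
7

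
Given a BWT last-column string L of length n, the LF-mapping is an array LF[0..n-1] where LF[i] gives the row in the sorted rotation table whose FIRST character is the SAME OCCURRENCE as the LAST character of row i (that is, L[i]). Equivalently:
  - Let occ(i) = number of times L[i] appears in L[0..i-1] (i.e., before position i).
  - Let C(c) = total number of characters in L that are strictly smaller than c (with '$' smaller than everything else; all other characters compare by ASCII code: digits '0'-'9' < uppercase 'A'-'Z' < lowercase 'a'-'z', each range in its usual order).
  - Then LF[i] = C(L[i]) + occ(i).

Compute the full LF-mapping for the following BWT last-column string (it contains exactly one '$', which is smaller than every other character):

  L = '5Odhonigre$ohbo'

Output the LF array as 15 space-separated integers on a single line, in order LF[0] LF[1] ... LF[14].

Char counts: '$':1, '5':1, 'O':1, 'b':1, 'd':1, 'e':1, 'g':1, 'h':2, 'i':1, 'n':1, 'o':3, 'r':1
C (first-col start): C('$')=0, C('5')=1, C('O')=2, C('b')=3, C('d')=4, C('e')=5, C('g')=6, C('h')=7, C('i')=9, C('n')=10, C('o')=11, C('r')=14
L[0]='5': occ=0, LF[0]=C('5')+0=1+0=1
L[1]='O': occ=0, LF[1]=C('O')+0=2+0=2
L[2]='d': occ=0, LF[2]=C('d')+0=4+0=4
L[3]='h': occ=0, LF[3]=C('h')+0=7+0=7
L[4]='o': occ=0, LF[4]=C('o')+0=11+0=11
L[5]='n': occ=0, LF[5]=C('n')+0=10+0=10
L[6]='i': occ=0, LF[6]=C('i')+0=9+0=9
L[7]='g': occ=0, LF[7]=C('g')+0=6+0=6
L[8]='r': occ=0, LF[8]=C('r')+0=14+0=14
L[9]='e': occ=0, LF[9]=C('e')+0=5+0=5
L[10]='$': occ=0, LF[10]=C('$')+0=0+0=0
L[11]='o': occ=1, LF[11]=C('o')+1=11+1=12
L[12]='h': occ=1, LF[12]=C('h')+1=7+1=8
L[13]='b': occ=0, LF[13]=C('b')+0=3+0=3
L[14]='o': occ=2, LF[14]=C('o')+2=11+2=13

Answer: 1 2 4 7 11 10 9 6 14 5 0 12 8 3 13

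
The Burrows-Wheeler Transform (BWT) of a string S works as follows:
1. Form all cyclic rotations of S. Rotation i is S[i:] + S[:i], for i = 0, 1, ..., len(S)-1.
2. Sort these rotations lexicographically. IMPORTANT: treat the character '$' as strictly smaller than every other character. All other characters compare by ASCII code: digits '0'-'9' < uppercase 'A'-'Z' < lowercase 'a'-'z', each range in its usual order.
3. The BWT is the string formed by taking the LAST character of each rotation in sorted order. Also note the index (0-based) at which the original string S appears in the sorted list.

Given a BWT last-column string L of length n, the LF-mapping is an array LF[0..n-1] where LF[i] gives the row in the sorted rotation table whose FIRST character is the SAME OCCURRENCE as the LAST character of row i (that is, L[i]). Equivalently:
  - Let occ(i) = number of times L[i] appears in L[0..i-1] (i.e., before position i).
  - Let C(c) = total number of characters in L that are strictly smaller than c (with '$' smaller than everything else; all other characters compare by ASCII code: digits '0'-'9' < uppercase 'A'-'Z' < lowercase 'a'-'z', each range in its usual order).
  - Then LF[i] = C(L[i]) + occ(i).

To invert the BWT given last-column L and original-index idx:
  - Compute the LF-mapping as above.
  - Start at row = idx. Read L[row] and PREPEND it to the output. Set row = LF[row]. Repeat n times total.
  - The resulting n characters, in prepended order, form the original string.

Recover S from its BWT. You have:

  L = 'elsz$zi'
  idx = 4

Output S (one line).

Answer: sizzle$

Derivation:
LF mapping: 1 3 4 5 0 6 2
Walk LF starting at row 4, prepending L[row]:
  step 1: row=4, L[4]='$', prepend. Next row=LF[4]=0
  step 2: row=0, L[0]='e', prepend. Next row=LF[0]=1
  step 3: row=1, L[1]='l', prepend. Next row=LF[1]=3
  step 4: row=3, L[3]='z', prepend. Next row=LF[3]=5
  step 5: row=5, L[5]='z', prepend. Next row=LF[5]=6
  step 6: row=6, L[6]='i', prepend. Next row=LF[6]=2
  step 7: row=2, L[2]='s', prepend. Next row=LF[2]=4
Reversed output: sizzle$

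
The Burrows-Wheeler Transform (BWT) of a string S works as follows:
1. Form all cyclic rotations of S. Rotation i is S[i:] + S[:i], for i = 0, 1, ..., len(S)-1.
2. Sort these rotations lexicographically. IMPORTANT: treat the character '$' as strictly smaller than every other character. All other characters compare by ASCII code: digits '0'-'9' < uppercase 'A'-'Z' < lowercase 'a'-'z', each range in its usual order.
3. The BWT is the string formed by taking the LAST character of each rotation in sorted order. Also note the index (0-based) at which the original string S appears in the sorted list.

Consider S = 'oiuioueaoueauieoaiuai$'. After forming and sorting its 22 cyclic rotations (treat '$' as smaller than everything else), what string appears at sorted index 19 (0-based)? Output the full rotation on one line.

All 22 rotations (rotation i = S[i:]+S[:i]):
  rot[0] = oiuioueaoueauieoaiuai$
  rot[1] = iuioueaoueauieoaiuai$o
  rot[2] = uioueaoueauieoaiuai$oi
  rot[3] = ioueaoueauieoaiuai$oiu
  rot[4] = oueaoueauieoaiuai$oiui
  rot[5] = ueaoueauieoaiuai$oiuio
  rot[6] = eaoueauieoaiuai$oiuiou
  rot[7] = aoueauieoaiuai$oiuioue
  rot[8] = oueauieoaiuai$oiuiouea
  rot[9] = ueauieoaiuai$oiuioueao
  rot[10] = eauieoaiuai$oiuioueaou
  rot[11] = auieoaiuai$oiuioueaoue
  rot[12] = uieoaiuai$oiuioueaouea
  rot[13] = ieoaiuai$oiuioueaoueau
  rot[14] = eoaiuai$oiuioueaoueaui
  rot[15] = oaiuai$oiuioueaoueauie
  rot[16] = aiuai$oiuioueaoueauieo
  rot[17] = iuai$oiuioueaoueauieoa
  rot[18] = uai$oiuioueaoueauieoai
  rot[19] = ai$oiuioueaoueauieoaiu
  rot[20] = i$oiuioueaoueauieoaiua
  rot[21] = $oiuioueaoueauieoaiuai
Sorted (with $ < everything):
  sorted[0] = $oiuioueaoueauieoaiuai
  sorted[1] = ai$oiuioueaoueauieoaiu
  sorted[2] = aiuai$oiuioueaoueauieo
  sorted[3] = aoueauieoaiuai$oiuioue
  sorted[4] = auieoaiuai$oiuioueaoue
  sorted[5] = eaoueauieoaiuai$oiuiou
  sorted[6] = eauieoaiuai$oiuioueaou
  sorted[7] = eoaiuai$oiuioueaoueaui
  sorted[8] = i$oiuioueaoueauieoaiua
  sorted[9] = ieoaiuai$oiuioueaoueau
  sorted[10] = ioueaoueauieoaiuai$oiu
  sorted[11] = iuai$oiuioueaoueauieoa
  sorted[12] = iuioueaoueauieoaiuai$o
  sorted[13] = oaiuai$oiuioueaoueauie
  sorted[14] = oiuioueaoueauieoaiuai$
  sorted[15] = oueaoueauieoaiuai$oiui
  sorted[16] = oueauieoaiuai$oiuiouea
  sorted[17] = uai$oiuioueaoueauieoai
  sorted[18] = ueaoueauieoaiuai$oiuio
  sorted[19] = ueauieoaiuai$oiuioueao
  sorted[20] = uieoaiuai$oiuioueaouea
  sorted[21] = uioueaoueauieoaiuai$oi
sorted[19] = ueauieoaiuai$oiuioueao

Answer: ueauieoaiuai$oiuioueao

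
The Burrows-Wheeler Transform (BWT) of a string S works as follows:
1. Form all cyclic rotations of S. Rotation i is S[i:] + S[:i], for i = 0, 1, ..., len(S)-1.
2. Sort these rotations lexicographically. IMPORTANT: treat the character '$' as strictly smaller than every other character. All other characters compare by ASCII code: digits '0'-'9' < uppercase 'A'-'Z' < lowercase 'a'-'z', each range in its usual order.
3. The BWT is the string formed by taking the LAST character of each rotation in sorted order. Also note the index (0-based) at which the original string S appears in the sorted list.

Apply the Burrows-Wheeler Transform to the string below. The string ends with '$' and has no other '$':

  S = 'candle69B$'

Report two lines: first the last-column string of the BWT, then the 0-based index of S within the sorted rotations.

Answer: Be69c$nlda
5

Derivation:
All 10 rotations (rotation i = S[i:]+S[:i]):
  rot[0] = candle69B$
  rot[1] = andle69B$c
  rot[2] = ndle69B$ca
  rot[3] = dle69B$can
  rot[4] = le69B$cand
  rot[5] = e69B$candl
  rot[6] = 69B$candle
  rot[7] = 9B$candle6
  rot[8] = B$candle69
  rot[9] = $candle69B
Sorted (with $ < everything):
  sorted[0] = $candle69B  (last char: 'B')
  sorted[1] = 69B$candle  (last char: 'e')
  sorted[2] = 9B$candle6  (last char: '6')
  sorted[3] = B$candle69  (last char: '9')
  sorted[4] = andle69B$c  (last char: 'c')
  sorted[5] = candle69B$  (last char: '$')
  sorted[6] = dle69B$can  (last char: 'n')
  sorted[7] = e69B$candl  (last char: 'l')
  sorted[8] = le69B$cand  (last char: 'd')
  sorted[9] = ndle69B$ca  (last char: 'a')
Last column: Be69c$nlda
Original string S is at sorted index 5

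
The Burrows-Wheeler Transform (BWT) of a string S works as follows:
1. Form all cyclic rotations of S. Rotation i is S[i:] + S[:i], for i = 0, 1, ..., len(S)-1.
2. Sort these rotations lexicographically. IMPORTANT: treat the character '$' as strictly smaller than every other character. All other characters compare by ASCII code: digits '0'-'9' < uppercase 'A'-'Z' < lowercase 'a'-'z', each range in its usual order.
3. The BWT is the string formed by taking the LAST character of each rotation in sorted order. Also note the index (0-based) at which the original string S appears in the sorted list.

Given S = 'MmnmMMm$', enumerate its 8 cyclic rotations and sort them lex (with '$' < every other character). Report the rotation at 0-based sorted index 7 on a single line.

All 8 rotations (rotation i = S[i:]+S[:i]):
  rot[0] = MmnmMMm$
  rot[1] = mnmMMm$M
  rot[2] = nmMMm$Mm
  rot[3] = mMMm$Mmn
  rot[4] = MMm$Mmnm
  rot[5] = Mm$MmnmM
  rot[6] = m$MmnmMM
  rot[7] = $MmnmMMm
Sorted (with $ < everything):
  sorted[0] = $MmnmMMm
  sorted[1] = MMm$Mmnm
  sorted[2] = Mm$MmnmM
  sorted[3] = MmnmMMm$
  sorted[4] = m$MmnmMM
  sorted[5] = mMMm$Mmn
  sorted[6] = mnmMMm$M
  sorted[7] = nmMMm$Mm
sorted[7] = nmMMm$Mm

Answer: nmMMm$Mm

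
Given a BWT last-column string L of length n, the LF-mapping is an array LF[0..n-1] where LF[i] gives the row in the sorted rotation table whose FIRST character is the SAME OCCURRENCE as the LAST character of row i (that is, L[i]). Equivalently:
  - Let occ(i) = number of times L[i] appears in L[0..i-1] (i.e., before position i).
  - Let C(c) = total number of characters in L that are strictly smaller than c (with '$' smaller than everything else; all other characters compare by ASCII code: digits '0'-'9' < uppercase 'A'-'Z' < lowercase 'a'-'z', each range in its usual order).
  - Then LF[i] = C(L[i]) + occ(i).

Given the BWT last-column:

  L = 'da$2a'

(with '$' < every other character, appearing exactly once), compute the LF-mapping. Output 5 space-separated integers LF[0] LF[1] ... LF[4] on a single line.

Char counts: '$':1, '2':1, 'a':2, 'd':1
C (first-col start): C('$')=0, C('2')=1, C('a')=2, C('d')=4
L[0]='d': occ=0, LF[0]=C('d')+0=4+0=4
L[1]='a': occ=0, LF[1]=C('a')+0=2+0=2
L[2]='$': occ=0, LF[2]=C('$')+0=0+0=0
L[3]='2': occ=0, LF[3]=C('2')+0=1+0=1
L[4]='a': occ=1, LF[4]=C('a')+1=2+1=3

Answer: 4 2 0 1 3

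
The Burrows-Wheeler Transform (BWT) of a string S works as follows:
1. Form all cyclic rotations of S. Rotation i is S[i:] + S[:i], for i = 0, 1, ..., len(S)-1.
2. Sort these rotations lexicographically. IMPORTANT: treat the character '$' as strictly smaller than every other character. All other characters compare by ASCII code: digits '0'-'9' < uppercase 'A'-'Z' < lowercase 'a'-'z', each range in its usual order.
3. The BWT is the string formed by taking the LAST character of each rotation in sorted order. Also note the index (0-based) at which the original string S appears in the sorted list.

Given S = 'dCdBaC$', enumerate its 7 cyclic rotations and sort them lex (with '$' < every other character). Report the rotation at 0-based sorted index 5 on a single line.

Answer: dBaC$dC

Derivation:
All 7 rotations (rotation i = S[i:]+S[:i]):
  rot[0] = dCdBaC$
  rot[1] = CdBaC$d
  rot[2] = dBaC$dC
  rot[3] = BaC$dCd
  rot[4] = aC$dCdB
  rot[5] = C$dCdBa
  rot[6] = $dCdBaC
Sorted (with $ < everything):
  sorted[0] = $dCdBaC
  sorted[1] = BaC$dCd
  sorted[2] = C$dCdBa
  sorted[3] = CdBaC$d
  sorted[4] = aC$dCdB
  sorted[5] = dBaC$dC
  sorted[6] = dCdBaC$
sorted[5] = dBaC$dC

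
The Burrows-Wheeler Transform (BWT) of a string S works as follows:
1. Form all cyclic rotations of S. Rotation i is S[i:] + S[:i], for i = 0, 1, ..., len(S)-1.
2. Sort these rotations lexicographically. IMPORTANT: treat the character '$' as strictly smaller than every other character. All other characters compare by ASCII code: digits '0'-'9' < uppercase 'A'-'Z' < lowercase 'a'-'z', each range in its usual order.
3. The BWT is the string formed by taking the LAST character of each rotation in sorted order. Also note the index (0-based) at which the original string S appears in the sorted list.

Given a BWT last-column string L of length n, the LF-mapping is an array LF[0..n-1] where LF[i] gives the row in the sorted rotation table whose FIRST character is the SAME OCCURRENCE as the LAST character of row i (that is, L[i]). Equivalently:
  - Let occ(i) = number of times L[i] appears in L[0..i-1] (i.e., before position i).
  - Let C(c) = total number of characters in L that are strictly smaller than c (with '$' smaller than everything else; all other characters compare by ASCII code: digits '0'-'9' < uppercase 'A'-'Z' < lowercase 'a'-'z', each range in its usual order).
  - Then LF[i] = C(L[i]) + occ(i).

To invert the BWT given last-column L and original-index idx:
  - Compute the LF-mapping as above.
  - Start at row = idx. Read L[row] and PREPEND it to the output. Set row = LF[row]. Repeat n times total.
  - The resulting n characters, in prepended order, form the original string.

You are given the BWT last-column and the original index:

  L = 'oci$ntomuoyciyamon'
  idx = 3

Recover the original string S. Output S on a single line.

LF mapping: 10 2 4 0 8 14 11 6 15 12 16 3 5 17 1 7 13 9
Walk LF starting at row 3, prepending L[row]:
  step 1: row=3, L[3]='$', prepend. Next row=LF[3]=0
  step 2: row=0, L[0]='o', prepend. Next row=LF[0]=10
  step 3: row=10, L[10]='y', prepend. Next row=LF[10]=16
  step 4: row=16, L[16]='o', prepend. Next row=LF[16]=13
  step 5: row=13, L[13]='y', prepend. Next row=LF[13]=17
  step 6: row=17, L[17]='n', prepend. Next row=LF[17]=9
  step 7: row=9, L[9]='o', prepend. Next row=LF[9]=12
  step 8: row=12, L[12]='i', prepend. Next row=LF[12]=5
  step 9: row=5, L[5]='t', prepend. Next row=LF[5]=14
  step 10: row=14, L[14]='a', prepend. Next row=LF[14]=1
  step 11: row=1, L[1]='c', prepend. Next row=LF[1]=2
  step 12: row=2, L[2]='i', prepend. Next row=LF[2]=4
  step 13: row=4, L[4]='n', prepend. Next row=LF[4]=8
  step 14: row=8, L[8]='u', prepend. Next row=LF[8]=15
  step 15: row=15, L[15]='m', prepend. Next row=LF[15]=7
  step 16: row=7, L[7]='m', prepend. Next row=LF[7]=6
  step 17: row=6, L[6]='o', prepend. Next row=LF[6]=11
  step 18: row=11, L[11]='c', prepend. Next row=LF[11]=3
Reversed output: communicationyoyo$

Answer: communicationyoyo$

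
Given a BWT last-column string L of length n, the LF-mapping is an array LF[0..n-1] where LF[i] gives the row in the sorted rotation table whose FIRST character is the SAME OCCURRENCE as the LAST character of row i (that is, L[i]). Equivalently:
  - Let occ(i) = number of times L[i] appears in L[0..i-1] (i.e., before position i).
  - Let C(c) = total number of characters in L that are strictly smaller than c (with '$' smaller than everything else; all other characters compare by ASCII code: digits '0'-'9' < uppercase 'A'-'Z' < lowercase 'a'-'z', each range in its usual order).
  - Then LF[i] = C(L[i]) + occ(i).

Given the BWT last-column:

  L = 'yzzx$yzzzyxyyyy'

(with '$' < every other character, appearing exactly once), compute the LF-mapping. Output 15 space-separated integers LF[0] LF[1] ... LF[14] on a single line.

Char counts: '$':1, 'x':2, 'y':7, 'z':5
C (first-col start): C('$')=0, C('x')=1, C('y')=3, C('z')=10
L[0]='y': occ=0, LF[0]=C('y')+0=3+0=3
L[1]='z': occ=0, LF[1]=C('z')+0=10+0=10
L[2]='z': occ=1, LF[2]=C('z')+1=10+1=11
L[3]='x': occ=0, LF[3]=C('x')+0=1+0=1
L[4]='$': occ=0, LF[4]=C('$')+0=0+0=0
L[5]='y': occ=1, LF[5]=C('y')+1=3+1=4
L[6]='z': occ=2, LF[6]=C('z')+2=10+2=12
L[7]='z': occ=3, LF[7]=C('z')+3=10+3=13
L[8]='z': occ=4, LF[8]=C('z')+4=10+4=14
L[9]='y': occ=2, LF[9]=C('y')+2=3+2=5
L[10]='x': occ=1, LF[10]=C('x')+1=1+1=2
L[11]='y': occ=3, LF[11]=C('y')+3=3+3=6
L[12]='y': occ=4, LF[12]=C('y')+4=3+4=7
L[13]='y': occ=5, LF[13]=C('y')+5=3+5=8
L[14]='y': occ=6, LF[14]=C('y')+6=3+6=9

Answer: 3 10 11 1 0 4 12 13 14 5 2 6 7 8 9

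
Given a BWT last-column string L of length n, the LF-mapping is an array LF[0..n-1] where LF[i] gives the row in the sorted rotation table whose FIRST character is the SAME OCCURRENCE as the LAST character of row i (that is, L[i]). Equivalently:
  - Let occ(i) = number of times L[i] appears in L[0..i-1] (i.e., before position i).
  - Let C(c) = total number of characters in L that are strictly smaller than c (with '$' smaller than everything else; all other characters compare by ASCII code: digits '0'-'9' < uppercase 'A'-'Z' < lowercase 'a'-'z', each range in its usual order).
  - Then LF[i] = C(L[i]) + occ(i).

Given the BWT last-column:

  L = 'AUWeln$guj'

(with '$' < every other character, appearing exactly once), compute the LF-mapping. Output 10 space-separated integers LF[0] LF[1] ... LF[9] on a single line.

Char counts: '$':1, 'A':1, 'U':1, 'W':1, 'e':1, 'g':1, 'j':1, 'l':1, 'n':1, 'u':1
C (first-col start): C('$')=0, C('A')=1, C('U')=2, C('W')=3, C('e')=4, C('g')=5, C('j')=6, C('l')=7, C('n')=8, C('u')=9
L[0]='A': occ=0, LF[0]=C('A')+0=1+0=1
L[1]='U': occ=0, LF[1]=C('U')+0=2+0=2
L[2]='W': occ=0, LF[2]=C('W')+0=3+0=3
L[3]='e': occ=0, LF[3]=C('e')+0=4+0=4
L[4]='l': occ=0, LF[4]=C('l')+0=7+0=7
L[5]='n': occ=0, LF[5]=C('n')+0=8+0=8
L[6]='$': occ=0, LF[6]=C('$')+0=0+0=0
L[7]='g': occ=0, LF[7]=C('g')+0=5+0=5
L[8]='u': occ=0, LF[8]=C('u')+0=9+0=9
L[9]='j': occ=0, LF[9]=C('j')+0=6+0=6

Answer: 1 2 3 4 7 8 0 5 9 6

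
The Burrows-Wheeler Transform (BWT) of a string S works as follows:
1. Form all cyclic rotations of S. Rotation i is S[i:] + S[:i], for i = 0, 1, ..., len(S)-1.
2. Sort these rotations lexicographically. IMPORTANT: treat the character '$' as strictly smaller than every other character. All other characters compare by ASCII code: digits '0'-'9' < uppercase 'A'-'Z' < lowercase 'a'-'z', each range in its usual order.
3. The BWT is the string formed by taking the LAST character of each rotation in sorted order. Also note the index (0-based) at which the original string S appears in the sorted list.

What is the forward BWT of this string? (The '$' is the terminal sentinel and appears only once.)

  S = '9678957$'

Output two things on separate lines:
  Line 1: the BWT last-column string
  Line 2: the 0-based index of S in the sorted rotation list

All 8 rotations (rotation i = S[i:]+S[:i]):
  rot[0] = 9678957$
  rot[1] = 678957$9
  rot[2] = 78957$96
  rot[3] = 8957$967
  rot[4] = 957$9678
  rot[5] = 57$96789
  rot[6] = 7$967895
  rot[7] = $9678957
Sorted (with $ < everything):
  sorted[0] = $9678957  (last char: '7')
  sorted[1] = 57$96789  (last char: '9')
  sorted[2] = 678957$9  (last char: '9')
  sorted[3] = 7$967895  (last char: '5')
  sorted[4] = 78957$96  (last char: '6')
  sorted[5] = 8957$967  (last char: '7')
  sorted[6] = 957$9678  (last char: '8')
  sorted[7] = 9678957$  (last char: '$')
Last column: 7995678$
Original string S is at sorted index 7

Answer: 7995678$
7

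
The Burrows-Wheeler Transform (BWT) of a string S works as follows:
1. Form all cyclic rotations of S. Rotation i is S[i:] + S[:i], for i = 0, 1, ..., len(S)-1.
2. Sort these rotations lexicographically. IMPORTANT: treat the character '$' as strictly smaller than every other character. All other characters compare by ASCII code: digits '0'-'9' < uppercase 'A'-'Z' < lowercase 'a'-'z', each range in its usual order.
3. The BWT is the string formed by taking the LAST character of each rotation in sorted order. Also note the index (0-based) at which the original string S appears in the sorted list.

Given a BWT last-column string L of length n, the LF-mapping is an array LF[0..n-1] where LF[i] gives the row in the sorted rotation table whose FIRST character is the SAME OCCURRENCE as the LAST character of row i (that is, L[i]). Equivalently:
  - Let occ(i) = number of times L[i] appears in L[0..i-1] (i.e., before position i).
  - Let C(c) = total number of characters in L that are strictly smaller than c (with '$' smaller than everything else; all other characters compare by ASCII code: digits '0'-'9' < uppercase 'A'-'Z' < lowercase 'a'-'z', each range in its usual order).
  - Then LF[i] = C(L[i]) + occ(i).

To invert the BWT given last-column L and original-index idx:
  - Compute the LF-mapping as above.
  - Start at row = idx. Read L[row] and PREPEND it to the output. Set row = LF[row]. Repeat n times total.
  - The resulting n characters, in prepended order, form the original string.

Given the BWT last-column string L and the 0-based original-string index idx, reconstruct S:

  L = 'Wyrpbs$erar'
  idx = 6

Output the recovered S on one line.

LF mapping: 1 10 6 5 3 9 0 4 7 2 8
Walk LF starting at row 6, prepending L[row]:
  step 1: row=6, L[6]='$', prepend. Next row=LF[6]=0
  step 2: row=0, L[0]='W', prepend. Next row=LF[0]=1
  step 3: row=1, L[1]='y', prepend. Next row=LF[1]=10
  step 4: row=10, L[10]='r', prepend. Next row=LF[10]=8
  step 5: row=8, L[8]='r', prepend. Next row=LF[8]=7
  step 6: row=7, L[7]='e', prepend. Next row=LF[7]=4
  step 7: row=4, L[4]='b', prepend. Next row=LF[4]=3
  step 8: row=3, L[3]='p', prepend. Next row=LF[3]=5
  step 9: row=5, L[5]='s', prepend. Next row=LF[5]=9
  step 10: row=9, L[9]='a', prepend. Next row=LF[9]=2
  step 11: row=2, L[2]='r', prepend. Next row=LF[2]=6
Reversed output: raspberryW$

Answer: raspberryW$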